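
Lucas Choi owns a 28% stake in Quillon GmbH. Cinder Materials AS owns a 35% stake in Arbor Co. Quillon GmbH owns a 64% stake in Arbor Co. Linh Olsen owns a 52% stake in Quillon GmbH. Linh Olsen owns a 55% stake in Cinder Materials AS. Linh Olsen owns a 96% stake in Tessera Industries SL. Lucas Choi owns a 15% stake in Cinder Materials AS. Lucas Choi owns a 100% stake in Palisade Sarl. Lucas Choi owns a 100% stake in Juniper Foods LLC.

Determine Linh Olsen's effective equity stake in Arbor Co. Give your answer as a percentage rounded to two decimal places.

Linh reaches Arbor along 2 paths.
Via Cinder: 55% × 35% = 19.25%.
Via Quillon: 52% × 64% = 33.28%.
Total: 19.25% + 33.28% = 52.53%.

52.53%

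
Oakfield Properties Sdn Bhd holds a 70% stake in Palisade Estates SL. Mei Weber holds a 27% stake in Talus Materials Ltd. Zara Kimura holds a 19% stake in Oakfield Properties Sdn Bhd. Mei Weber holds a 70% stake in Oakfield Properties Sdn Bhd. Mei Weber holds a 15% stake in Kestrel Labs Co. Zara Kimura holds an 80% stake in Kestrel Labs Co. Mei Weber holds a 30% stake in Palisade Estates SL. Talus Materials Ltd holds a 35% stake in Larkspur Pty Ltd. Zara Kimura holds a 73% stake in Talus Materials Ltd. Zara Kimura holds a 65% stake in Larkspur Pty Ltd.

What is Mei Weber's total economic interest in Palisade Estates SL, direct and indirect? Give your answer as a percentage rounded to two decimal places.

79.00%

Mei reaches Palisade along 2 paths.
Direct stake: 30% = 30%.
Via Oakfield: 70% × 70% = 49%.
Total: 30% + 49% = 79%.
Rounded: 79.00%.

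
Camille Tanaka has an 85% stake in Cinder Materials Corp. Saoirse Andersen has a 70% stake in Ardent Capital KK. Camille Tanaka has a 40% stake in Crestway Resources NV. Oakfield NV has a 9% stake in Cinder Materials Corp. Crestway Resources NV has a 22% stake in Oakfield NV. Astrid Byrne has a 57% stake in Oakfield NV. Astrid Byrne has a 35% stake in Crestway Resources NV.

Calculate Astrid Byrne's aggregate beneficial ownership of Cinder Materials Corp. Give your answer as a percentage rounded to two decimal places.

5.82%

Astrid reaches Cinder along 2 paths.
Via Oakfield: 57% × 9% = 5.13%.
Via Crestway → Oakfield: 35% × 22% × 9% = 0.693%.
Total: 5.13% + 0.693% = 5.823%.
Rounded: 5.82%.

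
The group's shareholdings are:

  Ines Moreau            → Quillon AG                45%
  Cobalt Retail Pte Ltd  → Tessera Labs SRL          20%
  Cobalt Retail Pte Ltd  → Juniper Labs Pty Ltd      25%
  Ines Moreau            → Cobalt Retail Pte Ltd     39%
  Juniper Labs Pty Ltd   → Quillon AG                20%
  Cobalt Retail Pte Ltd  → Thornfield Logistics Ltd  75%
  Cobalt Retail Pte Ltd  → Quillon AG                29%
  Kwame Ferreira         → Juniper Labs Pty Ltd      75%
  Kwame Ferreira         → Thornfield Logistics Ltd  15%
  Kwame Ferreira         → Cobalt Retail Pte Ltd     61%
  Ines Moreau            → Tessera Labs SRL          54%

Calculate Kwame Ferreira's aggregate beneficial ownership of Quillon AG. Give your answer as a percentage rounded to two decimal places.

35.74%

Kwame reaches Quillon along 3 paths.
Via Cobalt: 61% × 29% = 17.69%.
Via Juniper: 75% × 20% = 15%.
Via Cobalt → Juniper: 61% × 25% × 20% = 3.05%.
Total: 17.69% + 15% + 3.05% = 35.74%.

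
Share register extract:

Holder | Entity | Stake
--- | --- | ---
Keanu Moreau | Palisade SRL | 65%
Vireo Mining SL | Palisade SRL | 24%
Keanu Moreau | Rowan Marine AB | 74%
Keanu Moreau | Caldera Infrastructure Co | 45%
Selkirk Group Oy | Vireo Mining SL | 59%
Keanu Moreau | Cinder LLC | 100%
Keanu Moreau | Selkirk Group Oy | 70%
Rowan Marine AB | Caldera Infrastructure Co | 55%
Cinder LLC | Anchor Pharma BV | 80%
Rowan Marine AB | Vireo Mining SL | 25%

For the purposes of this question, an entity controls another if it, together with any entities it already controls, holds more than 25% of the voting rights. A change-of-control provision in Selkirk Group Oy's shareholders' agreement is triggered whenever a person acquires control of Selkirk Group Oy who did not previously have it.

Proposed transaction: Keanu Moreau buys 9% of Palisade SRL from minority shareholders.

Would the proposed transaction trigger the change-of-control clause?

No

The purchase changes only Keanu's holdings, so Keanu is the only person who could newly come to control Selkirk.
Keanu holds 70% of Selkirk, so Keanu controls Selkirk.
So Keanu already controls Selkirk before the transaction.
After the purchase, Keanu's direct stake in Palisade rises to 65% + 9% = 74%.
Keanu controlled Selkirk already, so this is not a new person acquiring control; every other person's position is unchanged or reduced.
No new person acquires control, so the clause is not triggered.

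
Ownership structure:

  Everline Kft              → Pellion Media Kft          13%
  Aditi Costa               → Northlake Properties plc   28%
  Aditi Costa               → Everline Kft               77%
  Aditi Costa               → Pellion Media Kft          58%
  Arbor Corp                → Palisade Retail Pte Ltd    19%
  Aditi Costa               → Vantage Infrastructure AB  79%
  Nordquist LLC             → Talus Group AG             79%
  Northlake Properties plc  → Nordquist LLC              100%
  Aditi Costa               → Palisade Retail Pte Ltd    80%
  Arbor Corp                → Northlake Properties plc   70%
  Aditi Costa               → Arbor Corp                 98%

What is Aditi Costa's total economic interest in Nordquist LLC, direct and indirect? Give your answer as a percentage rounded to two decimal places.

96.60%

Aditi reaches Nordquist along 2 paths.
Via Arbor → Northlake: 98% × 70% × 100% = 68.6%.
Via Northlake: 28% × 100% = 28%.
Total: 68.6% + 28% = 96.6%.
Rounded: 96.60%.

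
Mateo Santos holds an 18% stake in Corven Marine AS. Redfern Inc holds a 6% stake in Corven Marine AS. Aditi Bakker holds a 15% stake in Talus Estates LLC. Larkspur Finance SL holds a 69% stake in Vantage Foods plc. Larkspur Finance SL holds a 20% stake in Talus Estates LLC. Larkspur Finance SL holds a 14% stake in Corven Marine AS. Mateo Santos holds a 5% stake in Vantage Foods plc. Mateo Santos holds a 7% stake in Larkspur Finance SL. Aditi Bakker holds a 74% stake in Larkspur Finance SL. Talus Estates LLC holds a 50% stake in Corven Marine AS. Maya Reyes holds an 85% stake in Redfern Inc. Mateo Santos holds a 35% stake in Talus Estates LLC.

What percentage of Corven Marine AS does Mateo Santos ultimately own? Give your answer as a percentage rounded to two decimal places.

37.18%

Mateo reaches Corven along 4 paths.
Via Larkspur → Talus: 7% × 20% × 50% = 0.7%.
Via Talus: 35% × 50% = 17.5%.
Direct stake: 18% = 18%.
Via Larkspur: 7% × 14% = 0.98%.
Total: 0.7% + 17.5% + 18% + 0.98% = 37.18%.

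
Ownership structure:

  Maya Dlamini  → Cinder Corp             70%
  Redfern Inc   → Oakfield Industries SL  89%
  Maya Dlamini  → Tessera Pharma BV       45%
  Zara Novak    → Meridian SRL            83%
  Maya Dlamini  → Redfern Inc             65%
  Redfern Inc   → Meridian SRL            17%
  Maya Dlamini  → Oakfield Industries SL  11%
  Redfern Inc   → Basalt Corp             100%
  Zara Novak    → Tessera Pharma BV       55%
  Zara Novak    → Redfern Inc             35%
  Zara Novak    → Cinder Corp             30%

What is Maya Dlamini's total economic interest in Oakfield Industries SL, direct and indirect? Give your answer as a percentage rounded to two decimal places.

68.85%

Maya reaches Oakfield along 2 paths.
Via Redfern: 65% × 89% = 57.85%.
Direct stake: 11% = 11%.
Total: 57.85% + 11% = 68.85%.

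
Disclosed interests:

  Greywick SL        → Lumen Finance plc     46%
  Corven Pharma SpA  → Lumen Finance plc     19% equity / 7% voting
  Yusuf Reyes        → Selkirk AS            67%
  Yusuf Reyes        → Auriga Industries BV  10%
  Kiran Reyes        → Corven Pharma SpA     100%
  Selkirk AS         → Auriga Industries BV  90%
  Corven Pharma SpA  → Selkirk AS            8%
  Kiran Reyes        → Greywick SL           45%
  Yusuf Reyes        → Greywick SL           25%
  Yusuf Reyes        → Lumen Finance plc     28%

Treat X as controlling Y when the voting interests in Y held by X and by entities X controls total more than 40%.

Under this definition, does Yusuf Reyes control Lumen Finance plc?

Yusuf holds 67% of Selkirk, so Yusuf controls Selkirk.
Selkirk and Yusuf together hold 90% + 10% = 100% of Auriga, so Yusuf controls Auriga.
In Lumen, Yusuf's side holds only 28%, not > 40%.
So Yusuf does not control Lumen.

No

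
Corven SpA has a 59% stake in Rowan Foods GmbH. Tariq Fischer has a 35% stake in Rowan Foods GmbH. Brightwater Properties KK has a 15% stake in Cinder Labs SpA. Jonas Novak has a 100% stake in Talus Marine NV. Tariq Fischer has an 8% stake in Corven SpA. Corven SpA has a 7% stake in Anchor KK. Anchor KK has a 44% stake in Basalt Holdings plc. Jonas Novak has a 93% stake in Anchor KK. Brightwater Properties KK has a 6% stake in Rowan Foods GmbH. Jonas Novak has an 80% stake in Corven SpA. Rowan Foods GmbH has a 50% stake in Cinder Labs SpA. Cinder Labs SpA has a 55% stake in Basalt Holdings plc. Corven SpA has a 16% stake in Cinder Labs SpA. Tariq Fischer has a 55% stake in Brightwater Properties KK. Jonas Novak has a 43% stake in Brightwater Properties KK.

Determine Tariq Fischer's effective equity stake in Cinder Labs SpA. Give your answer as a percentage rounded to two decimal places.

Tariq reaches Cinder along 5 paths.
Via Corven: 8% × 16% = 1.28%.
Via Corven → Rowan: 8% × 59% × 50% = 2.36%.
Via Rowan: 35% × 50% = 17.5%.
Via Brightwater → Rowan: 55% × 6% × 50% = 1.65%.
Via Brightwater: 55% × 15% = 8.25%.
Total: 1.28% + 2.36% + 17.5% + 1.65% + 8.25% = 31.04%.

31.04%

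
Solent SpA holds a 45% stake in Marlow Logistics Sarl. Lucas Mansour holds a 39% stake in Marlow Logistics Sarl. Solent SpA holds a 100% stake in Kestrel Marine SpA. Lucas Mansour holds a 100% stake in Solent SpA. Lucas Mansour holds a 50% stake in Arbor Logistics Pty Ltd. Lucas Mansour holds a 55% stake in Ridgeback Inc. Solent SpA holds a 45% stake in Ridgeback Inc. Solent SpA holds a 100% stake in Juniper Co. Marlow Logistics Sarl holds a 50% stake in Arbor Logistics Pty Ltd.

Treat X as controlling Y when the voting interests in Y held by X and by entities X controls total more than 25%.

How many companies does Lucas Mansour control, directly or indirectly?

6

Lucas holds 100% of Solent, so Lucas controls Solent.
Lucas and Solent together hold 39% + 45% = 84% of Marlow, so Lucas controls Marlow.
Solent holds 100% of Juniper, so Lucas controls Juniper.
Solent and Lucas together hold 45% + 55% = 100% of Ridgeback, so Lucas controls Ridgeback.
Solent holds 100% of Kestrel, so Lucas controls Kestrel.
Lucas and Marlow together hold 50% + 50% = 100% of Arbor, so Lucas controls Arbor.
Lucas controls 6 companies.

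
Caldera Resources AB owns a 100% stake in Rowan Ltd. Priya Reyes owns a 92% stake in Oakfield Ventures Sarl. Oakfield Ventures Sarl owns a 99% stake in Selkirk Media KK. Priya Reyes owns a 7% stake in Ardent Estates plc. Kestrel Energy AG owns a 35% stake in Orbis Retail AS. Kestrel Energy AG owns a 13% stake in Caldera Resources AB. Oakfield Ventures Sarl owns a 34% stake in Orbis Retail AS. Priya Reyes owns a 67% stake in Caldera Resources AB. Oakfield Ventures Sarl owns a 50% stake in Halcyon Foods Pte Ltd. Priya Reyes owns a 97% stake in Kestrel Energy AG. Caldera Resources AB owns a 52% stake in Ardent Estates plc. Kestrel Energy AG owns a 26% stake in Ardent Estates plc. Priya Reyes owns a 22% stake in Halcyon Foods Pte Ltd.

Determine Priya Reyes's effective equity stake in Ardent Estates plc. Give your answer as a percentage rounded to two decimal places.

Priya reaches Ardent along 4 paths.
Via Kestrel: 97% × 26% = 25.22%.
Via Kestrel → Caldera: 97% × 13% × 52% = 6.5572%.
Via Caldera: 67% × 52% = 34.84%.
Direct stake: 7% = 7%.
Total: 25.22% + 6.5572% + 34.84% + 7% = 73.6172%.
Rounded: 73.62%.

73.62%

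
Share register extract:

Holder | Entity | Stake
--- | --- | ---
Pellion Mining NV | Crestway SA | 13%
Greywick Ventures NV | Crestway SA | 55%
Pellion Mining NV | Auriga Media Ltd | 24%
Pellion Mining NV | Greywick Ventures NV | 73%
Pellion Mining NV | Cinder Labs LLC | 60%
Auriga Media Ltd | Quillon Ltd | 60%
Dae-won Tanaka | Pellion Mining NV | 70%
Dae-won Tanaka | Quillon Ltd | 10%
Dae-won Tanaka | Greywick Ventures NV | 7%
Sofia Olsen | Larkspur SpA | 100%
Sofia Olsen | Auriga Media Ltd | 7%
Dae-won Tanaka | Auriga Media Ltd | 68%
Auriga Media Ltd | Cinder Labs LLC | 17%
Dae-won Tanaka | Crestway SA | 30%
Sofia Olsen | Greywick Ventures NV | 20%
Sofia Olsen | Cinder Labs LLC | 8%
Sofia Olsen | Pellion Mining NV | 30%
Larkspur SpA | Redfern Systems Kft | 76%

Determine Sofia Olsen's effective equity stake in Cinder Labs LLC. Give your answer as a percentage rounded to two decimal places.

Sofia reaches Cinder along 4 paths.
Direct stake: 8% = 8%.
Via Pellion: 30% × 60% = 18%.
Via Pellion → Auriga: 30% × 24% × 17% = 1.224%.
Via Auriga: 7% × 17% = 1.19%.
Total: 8% + 18% + 1.224% + 1.19% = 28.414%.
Rounded: 28.41%.

28.41%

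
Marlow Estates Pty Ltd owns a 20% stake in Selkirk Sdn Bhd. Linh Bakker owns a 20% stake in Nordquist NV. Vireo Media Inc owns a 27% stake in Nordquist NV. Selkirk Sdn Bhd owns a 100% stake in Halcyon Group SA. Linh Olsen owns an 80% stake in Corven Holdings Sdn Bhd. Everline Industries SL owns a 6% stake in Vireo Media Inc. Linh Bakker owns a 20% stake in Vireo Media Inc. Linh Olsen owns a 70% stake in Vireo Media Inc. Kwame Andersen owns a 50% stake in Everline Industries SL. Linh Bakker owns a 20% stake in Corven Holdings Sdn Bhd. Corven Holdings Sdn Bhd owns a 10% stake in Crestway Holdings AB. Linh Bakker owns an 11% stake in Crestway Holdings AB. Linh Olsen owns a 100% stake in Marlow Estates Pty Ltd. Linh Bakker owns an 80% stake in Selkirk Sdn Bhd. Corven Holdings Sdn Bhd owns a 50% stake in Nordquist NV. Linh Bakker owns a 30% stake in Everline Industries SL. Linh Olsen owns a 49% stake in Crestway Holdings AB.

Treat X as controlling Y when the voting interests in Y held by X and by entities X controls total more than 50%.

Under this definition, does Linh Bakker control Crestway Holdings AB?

No

Linh Bakker holds 80% of Selkirk, so Linh Bakker controls Selkirk.
Selkirk holds 100% of Halcyon, so Linh Bakker controls Halcyon.
In Crestway, Linh Bakker's side holds only 11%, not > 50%.
So Linh Bakker does not control Crestway.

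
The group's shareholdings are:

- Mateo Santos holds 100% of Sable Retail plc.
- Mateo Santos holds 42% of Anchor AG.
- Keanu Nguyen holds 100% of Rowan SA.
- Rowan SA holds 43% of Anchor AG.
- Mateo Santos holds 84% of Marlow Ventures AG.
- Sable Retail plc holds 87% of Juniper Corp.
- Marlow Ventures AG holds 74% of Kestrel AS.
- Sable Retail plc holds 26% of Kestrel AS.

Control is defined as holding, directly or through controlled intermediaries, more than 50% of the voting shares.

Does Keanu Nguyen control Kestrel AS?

No

Keanu holds 100% of Rowan, so Keanu controls Rowan.
Neither Keanu nor any entity Keanu controls holds any voting interest in Kestrel.
So Keanu does not control Kestrel.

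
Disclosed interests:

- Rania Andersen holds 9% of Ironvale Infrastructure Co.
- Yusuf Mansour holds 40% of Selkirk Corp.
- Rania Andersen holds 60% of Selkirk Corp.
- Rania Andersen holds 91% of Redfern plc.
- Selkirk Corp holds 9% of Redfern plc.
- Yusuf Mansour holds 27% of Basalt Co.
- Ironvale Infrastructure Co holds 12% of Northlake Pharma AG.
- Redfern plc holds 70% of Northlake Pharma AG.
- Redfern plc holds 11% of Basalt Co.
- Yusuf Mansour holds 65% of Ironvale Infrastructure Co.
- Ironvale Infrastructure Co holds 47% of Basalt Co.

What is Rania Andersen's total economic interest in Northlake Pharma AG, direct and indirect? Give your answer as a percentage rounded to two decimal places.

68.56%

Rania reaches Northlake along 3 paths.
Via Ironvale: 9% × 12% = 1.08%.
Via Selkirk → Redfern: 60% × 9% × 70% = 3.78%.
Via Redfern: 91% × 70% = 63.7%.
Total: 1.08% + 3.78% + 63.7% = 68.56%.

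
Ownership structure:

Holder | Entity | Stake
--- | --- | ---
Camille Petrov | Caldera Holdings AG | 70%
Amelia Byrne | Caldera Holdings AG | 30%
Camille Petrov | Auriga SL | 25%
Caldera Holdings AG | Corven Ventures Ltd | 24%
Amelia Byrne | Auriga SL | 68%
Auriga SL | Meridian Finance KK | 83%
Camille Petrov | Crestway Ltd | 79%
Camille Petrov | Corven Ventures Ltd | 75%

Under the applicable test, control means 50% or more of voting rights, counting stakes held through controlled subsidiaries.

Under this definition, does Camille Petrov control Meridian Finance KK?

Camille holds 79% of Crestway, so Camille controls Crestway.
Camille holds 70% of Caldera, so Camille controls Caldera.
Camille and Caldera together hold 75% + 24% = 99% of Corven, so Camille controls Corven.
Neither Camille nor any entity Camille controls holds any voting interest in Meridian.
So Camille does not control Meridian.

No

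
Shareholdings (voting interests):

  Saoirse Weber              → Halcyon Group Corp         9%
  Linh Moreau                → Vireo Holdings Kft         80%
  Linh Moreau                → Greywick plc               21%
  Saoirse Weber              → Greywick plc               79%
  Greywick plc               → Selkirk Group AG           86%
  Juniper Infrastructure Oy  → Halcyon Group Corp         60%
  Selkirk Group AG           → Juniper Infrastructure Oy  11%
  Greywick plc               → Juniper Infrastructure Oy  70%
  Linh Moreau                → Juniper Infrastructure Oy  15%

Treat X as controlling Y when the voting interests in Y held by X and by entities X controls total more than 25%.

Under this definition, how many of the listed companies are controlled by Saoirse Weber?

Saoirse holds 79% of Greywick, so Saoirse controls Greywick.
Greywick holds 86% of Selkirk, so Saoirse controls Selkirk.
Greywick and Selkirk together hold 70% + 11% = 81% of Juniper, so Saoirse controls Juniper.
Juniper and Saoirse together hold 60% + 9% = 69% of Halcyon, so Saoirse controls Halcyon.
No other company's threshold is met.
Saoirse controls 4 companies.

4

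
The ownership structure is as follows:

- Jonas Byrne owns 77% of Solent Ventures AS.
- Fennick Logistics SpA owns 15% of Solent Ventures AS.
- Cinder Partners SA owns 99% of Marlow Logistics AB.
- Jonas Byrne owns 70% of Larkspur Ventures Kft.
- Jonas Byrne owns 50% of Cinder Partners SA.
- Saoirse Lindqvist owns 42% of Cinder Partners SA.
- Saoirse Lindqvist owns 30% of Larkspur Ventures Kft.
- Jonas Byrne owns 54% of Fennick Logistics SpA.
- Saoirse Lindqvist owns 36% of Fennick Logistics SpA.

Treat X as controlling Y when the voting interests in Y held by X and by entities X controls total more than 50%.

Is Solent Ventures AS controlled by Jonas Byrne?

Jonas holds 54% of Fennick, so Jonas controls Fennick.
Fennick and Jonas together hold 15% + 77% = 92% of Solent, so Jonas controls Solent.

Yes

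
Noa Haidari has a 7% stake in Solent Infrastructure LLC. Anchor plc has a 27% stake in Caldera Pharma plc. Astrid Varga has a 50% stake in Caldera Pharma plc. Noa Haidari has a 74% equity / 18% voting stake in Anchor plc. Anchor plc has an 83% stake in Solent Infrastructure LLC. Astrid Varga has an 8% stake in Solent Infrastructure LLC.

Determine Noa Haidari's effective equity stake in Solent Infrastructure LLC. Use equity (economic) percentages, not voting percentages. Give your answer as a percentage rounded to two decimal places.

Noa reaches Solent along 2 paths.
Direct stake: 7% = 7%.
Via Anchor: 74% × 83% = 61.42%.
Total: 7% + 61.42% = 68.42%.

68.42%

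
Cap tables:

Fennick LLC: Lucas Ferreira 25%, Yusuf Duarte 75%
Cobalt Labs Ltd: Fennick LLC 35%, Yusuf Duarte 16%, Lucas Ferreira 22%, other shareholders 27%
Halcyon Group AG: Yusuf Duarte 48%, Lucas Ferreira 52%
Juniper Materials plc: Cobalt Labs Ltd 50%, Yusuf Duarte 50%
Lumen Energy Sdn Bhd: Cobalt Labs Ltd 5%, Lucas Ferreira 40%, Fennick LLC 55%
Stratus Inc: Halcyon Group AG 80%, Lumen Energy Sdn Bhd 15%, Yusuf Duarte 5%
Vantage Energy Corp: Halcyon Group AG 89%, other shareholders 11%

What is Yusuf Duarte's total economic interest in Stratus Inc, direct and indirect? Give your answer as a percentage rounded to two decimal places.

49.90%

Yusuf reaches Stratus along 5 paths.
Via Halcyon: 48% × 80% = 38.4%.
Via Fennick → Cobalt → Lumen: 75% × 35% × 5% × 15% = 0.196875%.
Via Cobalt → Lumen: 16% × 5% × 15% = 0.12%.
Via Fennick → Lumen: 75% × 55% × 15% = 6.1875%.
Direct stake: 5% = 5%.
Total: 38.4% + 0.196875% + 0.12% + 6.1875% + 5% = 49.904375%.
Rounded: 49.90%.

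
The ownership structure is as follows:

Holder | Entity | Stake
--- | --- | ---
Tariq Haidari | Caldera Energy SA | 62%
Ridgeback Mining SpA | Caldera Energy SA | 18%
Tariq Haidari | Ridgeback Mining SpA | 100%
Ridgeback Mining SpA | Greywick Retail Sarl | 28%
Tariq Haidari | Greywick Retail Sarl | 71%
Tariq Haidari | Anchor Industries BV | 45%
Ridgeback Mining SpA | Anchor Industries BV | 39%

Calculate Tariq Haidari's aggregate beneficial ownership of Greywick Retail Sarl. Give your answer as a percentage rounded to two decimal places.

Tariq reaches Greywick along 2 paths.
Direct stake: 71% = 71%.
Via Ridgeback: 100% × 28% = 28%.
Total: 71% + 28% = 99%.
Rounded: 99.00%.

99.00%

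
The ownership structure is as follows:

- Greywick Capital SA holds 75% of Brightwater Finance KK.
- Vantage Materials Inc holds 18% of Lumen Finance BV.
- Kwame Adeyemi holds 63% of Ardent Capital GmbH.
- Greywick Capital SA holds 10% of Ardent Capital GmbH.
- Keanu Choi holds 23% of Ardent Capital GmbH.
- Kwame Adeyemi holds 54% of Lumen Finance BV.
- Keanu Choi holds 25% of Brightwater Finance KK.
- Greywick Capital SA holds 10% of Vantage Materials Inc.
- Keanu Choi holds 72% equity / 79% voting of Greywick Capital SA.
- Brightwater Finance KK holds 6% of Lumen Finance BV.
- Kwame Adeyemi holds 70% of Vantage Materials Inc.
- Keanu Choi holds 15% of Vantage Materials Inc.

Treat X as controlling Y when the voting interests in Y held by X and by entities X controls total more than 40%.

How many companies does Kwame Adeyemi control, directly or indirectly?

Kwame holds 63% of Ardent, so Kwame controls Ardent.
Kwame holds 70% of Vantage, so Kwame controls Vantage.
Kwame and Vantage together hold 54% + 18% = 72% of Lumen, so Kwame controls Lumen.
No other company's threshold is met.
Kwame controls 3 companies.

3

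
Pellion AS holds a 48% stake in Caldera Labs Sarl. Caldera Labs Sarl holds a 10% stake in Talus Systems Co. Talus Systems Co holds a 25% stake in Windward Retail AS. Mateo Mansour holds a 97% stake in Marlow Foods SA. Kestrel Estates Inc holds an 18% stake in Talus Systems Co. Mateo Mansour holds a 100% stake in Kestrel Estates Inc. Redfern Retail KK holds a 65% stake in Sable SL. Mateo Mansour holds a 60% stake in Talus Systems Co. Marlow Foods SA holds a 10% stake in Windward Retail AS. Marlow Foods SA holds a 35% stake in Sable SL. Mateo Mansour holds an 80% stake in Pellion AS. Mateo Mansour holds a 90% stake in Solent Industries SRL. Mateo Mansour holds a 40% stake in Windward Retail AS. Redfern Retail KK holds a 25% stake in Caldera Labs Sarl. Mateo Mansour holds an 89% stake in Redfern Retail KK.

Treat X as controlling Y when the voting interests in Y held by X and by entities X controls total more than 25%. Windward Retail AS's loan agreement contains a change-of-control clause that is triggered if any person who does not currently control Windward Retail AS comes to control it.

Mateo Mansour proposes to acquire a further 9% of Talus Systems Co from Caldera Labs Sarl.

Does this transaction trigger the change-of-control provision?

No

The purchase adds only to Mateo's holdings (Caldera's stake shrinks), so Mateo is the only person who could newly come to control Windward.
Mateo holds 97% of Marlow, so Mateo controls Marlow.
Mateo holds 80% of Pellion, so Mateo controls Pellion.
Mateo holds 89% of Redfern, so Mateo controls Redfern.
Pellion and Redfern together hold 48% + 25% = 73% of Caldera, so Mateo controls Caldera.
Mateo holds 100% of Kestrel, so Mateo controls Kestrel.
Mateo and Kestrel and Caldera together hold 60% + 18% + 10% = 88% of Talus, so Mateo controls Talus.
Marlow and Talus and Mateo together hold 10% + 25% + 40% = 75% of Windward, so Mateo controls Windward.
So Mateo already controls Windward before the transaction.
After the purchase, Mateo's direct stake in Talus rises to 60% + 9% = 69%, and Caldera's stake falls to 1%.
Mateo controlled Windward already, so this is not a new person acquiring control; every other person's position is unchanged or reduced.
No new person acquires control, so the clause is not triggered.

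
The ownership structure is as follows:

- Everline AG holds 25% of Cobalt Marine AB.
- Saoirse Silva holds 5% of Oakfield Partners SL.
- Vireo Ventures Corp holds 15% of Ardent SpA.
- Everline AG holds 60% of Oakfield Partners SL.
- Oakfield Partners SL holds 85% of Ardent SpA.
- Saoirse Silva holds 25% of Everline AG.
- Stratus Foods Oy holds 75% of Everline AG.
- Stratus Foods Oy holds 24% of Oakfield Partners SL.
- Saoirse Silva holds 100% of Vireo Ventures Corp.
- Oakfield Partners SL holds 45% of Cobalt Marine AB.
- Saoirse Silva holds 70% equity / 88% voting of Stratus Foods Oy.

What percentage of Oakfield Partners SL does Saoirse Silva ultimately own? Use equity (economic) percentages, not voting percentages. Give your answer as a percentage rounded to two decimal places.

68.30%

Saoirse reaches Oakfield along 4 paths.
Via Stratus → Everline: 70% × 75% × 60% = 31.5%.
Via Everline: 25% × 60% = 15%.
Via Stratus: 70% × 24% = 16.8%.
Direct stake: 5% = 5%.
Total: 31.5% + 15% + 16.8% + 5% = 68.3%.
Rounded: 68.30%.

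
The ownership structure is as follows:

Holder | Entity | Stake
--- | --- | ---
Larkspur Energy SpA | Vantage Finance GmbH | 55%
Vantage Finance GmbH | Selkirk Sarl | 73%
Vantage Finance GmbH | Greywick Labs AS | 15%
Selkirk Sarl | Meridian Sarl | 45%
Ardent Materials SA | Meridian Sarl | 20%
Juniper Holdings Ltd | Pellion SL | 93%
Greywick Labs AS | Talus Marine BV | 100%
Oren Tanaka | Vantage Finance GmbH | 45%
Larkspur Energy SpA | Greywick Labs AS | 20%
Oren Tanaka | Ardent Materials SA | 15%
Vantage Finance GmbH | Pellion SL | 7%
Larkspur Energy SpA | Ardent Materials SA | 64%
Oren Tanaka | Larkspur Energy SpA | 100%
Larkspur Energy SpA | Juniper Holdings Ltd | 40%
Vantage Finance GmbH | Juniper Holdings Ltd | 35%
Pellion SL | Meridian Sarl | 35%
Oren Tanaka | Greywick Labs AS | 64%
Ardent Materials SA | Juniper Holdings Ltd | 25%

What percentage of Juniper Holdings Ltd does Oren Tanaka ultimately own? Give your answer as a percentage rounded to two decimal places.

94.75%

Oren reaches Juniper along 5 paths.
Via Larkspur → Ardent: 100% × 64% × 25% = 16%.
Via Ardent: 15% × 25% = 3.75%.
Via Larkspur: 100% × 40% = 40%.
Via Vantage: 45% × 35% = 15.75%.
Via Larkspur → Vantage: 100% × 55% × 35% = 19.25%.
Total: 16% + 3.75% + 40% + 15.75% + 19.25% = 94.75%.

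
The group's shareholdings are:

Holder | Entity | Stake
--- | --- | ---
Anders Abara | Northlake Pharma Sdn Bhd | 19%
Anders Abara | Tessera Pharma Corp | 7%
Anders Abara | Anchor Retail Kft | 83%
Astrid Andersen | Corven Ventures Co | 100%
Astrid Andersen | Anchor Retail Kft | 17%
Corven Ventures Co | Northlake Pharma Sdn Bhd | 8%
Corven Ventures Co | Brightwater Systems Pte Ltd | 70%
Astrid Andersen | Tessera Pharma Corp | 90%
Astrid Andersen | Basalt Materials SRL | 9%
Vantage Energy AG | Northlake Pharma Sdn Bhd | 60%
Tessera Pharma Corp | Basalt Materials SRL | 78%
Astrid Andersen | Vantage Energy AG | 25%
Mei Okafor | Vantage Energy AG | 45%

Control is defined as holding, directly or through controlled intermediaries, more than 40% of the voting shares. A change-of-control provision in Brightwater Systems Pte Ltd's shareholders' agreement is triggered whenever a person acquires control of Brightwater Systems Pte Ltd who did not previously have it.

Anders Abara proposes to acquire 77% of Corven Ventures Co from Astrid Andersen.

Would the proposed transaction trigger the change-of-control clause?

The purchase adds only to Anders's holdings (Astrid's stake shrinks), so Anders is the only person who could newly come to control Brightwater.
Anders holds 83% of Anchor, so Anders controls Anchor.
Neither Anders nor any entity Anders controls holds any voting interest in Brightwater.
So before the transaction, Anders does not control Brightwater.
After the purchase, Anders holds 77% of Corven directly, and Astrid's stake falls to 23%.
Anders holds 77% of Corven, so Anders controls Corven.
Corven holds 70% of Brightwater, so Anders controls Brightwater.
Anders did not control Brightwater before and does after, so the clause is triggered.

Yes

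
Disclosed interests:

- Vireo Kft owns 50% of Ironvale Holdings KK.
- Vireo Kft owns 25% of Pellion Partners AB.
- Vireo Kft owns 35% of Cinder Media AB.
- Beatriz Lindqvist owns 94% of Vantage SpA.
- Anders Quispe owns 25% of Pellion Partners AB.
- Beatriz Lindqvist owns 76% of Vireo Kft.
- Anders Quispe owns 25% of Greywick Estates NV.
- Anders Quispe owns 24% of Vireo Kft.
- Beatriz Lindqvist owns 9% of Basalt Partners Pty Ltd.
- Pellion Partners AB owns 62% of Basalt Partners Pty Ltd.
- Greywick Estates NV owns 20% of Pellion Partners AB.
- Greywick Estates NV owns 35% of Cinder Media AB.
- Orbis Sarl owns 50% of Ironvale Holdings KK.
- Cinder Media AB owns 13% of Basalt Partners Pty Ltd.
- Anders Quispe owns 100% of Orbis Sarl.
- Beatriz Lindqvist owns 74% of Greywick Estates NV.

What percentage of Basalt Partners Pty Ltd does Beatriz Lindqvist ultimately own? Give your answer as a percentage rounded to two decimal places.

Beatriz reaches Basalt along 5 paths.
Direct stake: 9% = 9%.
Via Greywick → Cinder: 74% × 35% × 13% = 3.367%.
Via Vireo → Cinder: 76% × 35% × 13% = 3.458%.
Via Vireo → Pellion: 76% × 25% × 62% = 11.78%.
Via Greywick → Pellion: 74% × 20% × 62% = 9.176%.
Total: 9% + 3.367% + 3.458% + 11.78% + 9.176% = 36.781%.
Rounded: 36.78%.

36.78%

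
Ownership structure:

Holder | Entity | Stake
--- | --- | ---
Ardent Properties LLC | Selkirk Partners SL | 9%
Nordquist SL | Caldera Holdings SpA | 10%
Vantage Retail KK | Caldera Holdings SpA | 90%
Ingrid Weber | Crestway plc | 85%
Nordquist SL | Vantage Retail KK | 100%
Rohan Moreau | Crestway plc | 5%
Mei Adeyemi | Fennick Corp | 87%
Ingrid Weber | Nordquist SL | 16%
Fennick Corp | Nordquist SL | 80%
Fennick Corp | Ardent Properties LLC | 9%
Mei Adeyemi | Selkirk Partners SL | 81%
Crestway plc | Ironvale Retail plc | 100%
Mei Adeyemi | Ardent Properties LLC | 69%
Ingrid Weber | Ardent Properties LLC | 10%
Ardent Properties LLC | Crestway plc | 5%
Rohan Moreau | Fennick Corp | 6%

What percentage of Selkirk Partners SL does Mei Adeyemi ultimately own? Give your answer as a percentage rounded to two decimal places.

Mei reaches Selkirk along 3 paths.
Via Ardent: 69% × 9% = 6.21%.
Via Fennick → Ardent: 87% × 9% × 9% = 0.7047%.
Direct stake: 81% = 81%.
Total: 6.21% + 0.7047% + 81% = 87.9147%.
Rounded: 87.91%.

87.91%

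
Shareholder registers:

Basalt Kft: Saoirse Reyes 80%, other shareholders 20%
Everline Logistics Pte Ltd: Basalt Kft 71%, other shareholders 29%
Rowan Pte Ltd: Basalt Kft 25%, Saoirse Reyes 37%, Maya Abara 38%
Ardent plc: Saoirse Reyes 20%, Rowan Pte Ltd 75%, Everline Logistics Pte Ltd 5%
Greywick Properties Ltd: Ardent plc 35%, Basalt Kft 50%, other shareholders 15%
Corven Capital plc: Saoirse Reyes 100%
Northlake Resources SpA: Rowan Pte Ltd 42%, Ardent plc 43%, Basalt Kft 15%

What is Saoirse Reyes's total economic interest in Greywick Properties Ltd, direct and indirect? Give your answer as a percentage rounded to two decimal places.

Saoirse reaches Greywick along 5 paths.
Via Ardent: 20% × 35% = 7%.
Via Basalt → Rowan → Ardent: 80% × 25% × 75% × 35% = 5.25%.
Via Rowan → Ardent: 37% × 75% × 35% = 9.7125%.
Via Basalt → Everline → Ardent: 80% × 71% × 5% × 35% = 0.994%.
Via Basalt: 80% × 50% = 40%.
Total: 7% + 5.25% + 9.7125% + 0.994% + 40% = 62.9565%.
Rounded: 62.96%.

62.96%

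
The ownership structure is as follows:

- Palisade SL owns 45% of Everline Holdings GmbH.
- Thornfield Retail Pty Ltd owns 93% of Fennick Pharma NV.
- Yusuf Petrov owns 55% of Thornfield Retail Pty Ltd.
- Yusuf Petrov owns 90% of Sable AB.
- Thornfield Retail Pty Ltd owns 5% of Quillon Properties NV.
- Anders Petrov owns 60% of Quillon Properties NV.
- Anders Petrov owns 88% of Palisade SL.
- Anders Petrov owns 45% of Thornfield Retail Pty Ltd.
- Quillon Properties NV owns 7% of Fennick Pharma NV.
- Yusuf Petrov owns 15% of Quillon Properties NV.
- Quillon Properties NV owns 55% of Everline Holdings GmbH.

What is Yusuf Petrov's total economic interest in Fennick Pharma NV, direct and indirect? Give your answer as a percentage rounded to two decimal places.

52.39%

Yusuf reaches Fennick along 3 paths.
Via Quillon: 15% × 7% = 1.05%.
Via Thornfield → Quillon: 55% × 5% × 7% = 0.1925%.
Via Thornfield: 55% × 93% = 51.15%.
Total: 1.05% + 0.1925% + 51.15% = 52.3925%.
Rounded: 52.39%.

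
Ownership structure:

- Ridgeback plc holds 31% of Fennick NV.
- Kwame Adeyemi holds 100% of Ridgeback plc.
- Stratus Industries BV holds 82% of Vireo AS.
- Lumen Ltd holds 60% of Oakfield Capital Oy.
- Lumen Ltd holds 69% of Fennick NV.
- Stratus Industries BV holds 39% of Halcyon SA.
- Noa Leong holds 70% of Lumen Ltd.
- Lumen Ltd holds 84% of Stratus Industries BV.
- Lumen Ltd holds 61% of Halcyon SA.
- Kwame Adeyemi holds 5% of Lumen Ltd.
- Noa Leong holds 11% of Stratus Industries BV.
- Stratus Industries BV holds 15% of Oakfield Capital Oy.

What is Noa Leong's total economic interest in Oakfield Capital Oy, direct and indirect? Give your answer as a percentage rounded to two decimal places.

Noa reaches Oakfield along 3 paths.
Via Lumen → Stratus: 70% × 84% × 15% = 8.82%.
Via Stratus: 11% × 15% = 1.65%.
Via Lumen: 70% × 60% = 42%.
Total: 8.82% + 1.65% + 42% = 52.47%.

52.47%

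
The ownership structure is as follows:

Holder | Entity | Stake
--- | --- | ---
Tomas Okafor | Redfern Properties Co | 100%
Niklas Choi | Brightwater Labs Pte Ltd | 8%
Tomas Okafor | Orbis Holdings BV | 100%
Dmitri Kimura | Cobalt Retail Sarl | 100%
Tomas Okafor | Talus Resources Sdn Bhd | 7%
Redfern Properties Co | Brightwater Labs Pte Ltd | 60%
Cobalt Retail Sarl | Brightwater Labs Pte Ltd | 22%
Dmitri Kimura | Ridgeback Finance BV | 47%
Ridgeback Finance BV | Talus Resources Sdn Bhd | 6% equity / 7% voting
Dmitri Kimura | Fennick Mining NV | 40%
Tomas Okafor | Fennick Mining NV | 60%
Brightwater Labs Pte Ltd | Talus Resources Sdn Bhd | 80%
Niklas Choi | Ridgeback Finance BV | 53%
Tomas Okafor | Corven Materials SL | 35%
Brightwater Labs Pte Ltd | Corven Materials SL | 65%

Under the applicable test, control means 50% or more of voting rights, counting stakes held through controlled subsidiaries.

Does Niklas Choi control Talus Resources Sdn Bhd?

Niklas holds 53% of Ridgeback, so Niklas controls Ridgeback.
In Talus, Niklas's side holds only 7%, not ≥ 50%.
So Niklas does not control Talus.

No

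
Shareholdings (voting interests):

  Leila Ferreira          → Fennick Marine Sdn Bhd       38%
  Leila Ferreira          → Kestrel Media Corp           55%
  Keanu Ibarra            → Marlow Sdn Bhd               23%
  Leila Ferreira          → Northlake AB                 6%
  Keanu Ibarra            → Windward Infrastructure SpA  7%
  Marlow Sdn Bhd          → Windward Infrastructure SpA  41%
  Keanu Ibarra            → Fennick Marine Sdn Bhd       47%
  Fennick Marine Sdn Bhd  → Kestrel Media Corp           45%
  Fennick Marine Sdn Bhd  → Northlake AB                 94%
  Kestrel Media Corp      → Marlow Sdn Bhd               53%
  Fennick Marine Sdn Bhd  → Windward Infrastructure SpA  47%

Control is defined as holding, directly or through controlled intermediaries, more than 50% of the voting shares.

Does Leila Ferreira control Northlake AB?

Leila holds 55% of Kestrel, so Leila controls Kestrel.
Kestrel holds 53% of Marlow, so Leila controls Marlow.
In Northlake, Leila's side holds only 6%, not > 50%.
So Leila does not control Northlake.

No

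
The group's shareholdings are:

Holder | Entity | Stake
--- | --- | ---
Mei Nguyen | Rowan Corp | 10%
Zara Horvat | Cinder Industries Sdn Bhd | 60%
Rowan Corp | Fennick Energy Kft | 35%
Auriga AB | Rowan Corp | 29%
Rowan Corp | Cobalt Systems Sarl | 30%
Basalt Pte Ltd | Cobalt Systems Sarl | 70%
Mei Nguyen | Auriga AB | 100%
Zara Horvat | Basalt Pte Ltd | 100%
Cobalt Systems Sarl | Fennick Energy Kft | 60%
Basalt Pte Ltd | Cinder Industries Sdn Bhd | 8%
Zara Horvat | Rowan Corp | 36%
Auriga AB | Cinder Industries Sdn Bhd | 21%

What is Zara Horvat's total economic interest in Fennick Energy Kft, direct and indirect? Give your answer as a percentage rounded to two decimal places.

61.08%

Zara reaches Fennick along 3 paths.
Via Rowan: 36% × 35% = 12.6%.
Via Rowan → Cobalt: 36% × 30% × 60% = 6.48%.
Via Basalt → Cobalt: 100% × 70% × 60% = 42%.
Total: 12.6% + 6.48% + 42% = 61.08%.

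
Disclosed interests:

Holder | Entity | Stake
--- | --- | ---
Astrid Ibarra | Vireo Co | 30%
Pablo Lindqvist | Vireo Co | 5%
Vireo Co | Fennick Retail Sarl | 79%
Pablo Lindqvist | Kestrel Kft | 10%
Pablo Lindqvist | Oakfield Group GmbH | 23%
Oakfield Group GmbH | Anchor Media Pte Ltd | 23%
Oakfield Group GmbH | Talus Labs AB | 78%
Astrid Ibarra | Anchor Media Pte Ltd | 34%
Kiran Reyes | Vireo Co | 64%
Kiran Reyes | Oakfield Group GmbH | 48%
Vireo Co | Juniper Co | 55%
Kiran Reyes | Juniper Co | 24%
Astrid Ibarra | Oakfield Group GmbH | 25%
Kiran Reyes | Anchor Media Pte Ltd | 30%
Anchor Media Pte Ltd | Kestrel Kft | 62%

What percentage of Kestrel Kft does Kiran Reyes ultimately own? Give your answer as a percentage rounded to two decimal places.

Kiran reaches Kestrel along 2 paths.
Via Anchor: 30% × 62% = 18.6%.
Via Oakfield → Anchor: 48% × 23% × 62% = 6.8448%.
Total: 18.6% + 6.8448% = 25.4448%.
Rounded: 25.44%.

25.44%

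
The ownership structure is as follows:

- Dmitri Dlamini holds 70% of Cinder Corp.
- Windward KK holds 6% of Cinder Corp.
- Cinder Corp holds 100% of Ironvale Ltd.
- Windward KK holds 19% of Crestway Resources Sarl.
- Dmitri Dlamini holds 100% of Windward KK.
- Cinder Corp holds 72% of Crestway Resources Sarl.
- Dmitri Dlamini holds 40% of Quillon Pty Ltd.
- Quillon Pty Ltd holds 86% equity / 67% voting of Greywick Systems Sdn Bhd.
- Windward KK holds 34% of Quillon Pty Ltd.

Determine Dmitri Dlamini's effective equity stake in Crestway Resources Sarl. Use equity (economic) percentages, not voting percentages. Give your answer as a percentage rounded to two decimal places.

Dmitri reaches Crestway along 3 paths.
Via Windward → Cinder: 100% × 6% × 72% = 4.32%.
Via Cinder: 70% × 72% = 50.4%.
Via Windward: 100% × 19% = 19%.
Total: 4.32% + 50.4% + 19% = 73.72%.

73.72%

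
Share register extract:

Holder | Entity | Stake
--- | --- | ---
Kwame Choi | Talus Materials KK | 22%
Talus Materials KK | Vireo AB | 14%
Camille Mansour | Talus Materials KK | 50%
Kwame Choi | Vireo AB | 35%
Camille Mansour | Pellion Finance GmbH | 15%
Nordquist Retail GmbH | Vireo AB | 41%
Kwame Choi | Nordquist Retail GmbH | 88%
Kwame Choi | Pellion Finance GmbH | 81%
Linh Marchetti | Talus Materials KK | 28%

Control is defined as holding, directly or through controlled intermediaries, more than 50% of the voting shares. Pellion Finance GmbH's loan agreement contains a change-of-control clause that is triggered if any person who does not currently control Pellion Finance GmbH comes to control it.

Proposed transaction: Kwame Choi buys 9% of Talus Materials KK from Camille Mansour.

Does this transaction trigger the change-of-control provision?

No

The purchase adds only to Kwame's holdings (Camille's stake shrinks), so Kwame is the only person who could newly come to control Pellion.
Kwame holds 81% of Pellion, so Kwame controls Pellion.
So Kwame already controls Pellion before the transaction.
After the purchase, Kwame's direct stake in Talus rises to 22% + 9% = 31%, and Camille's stake falls to 41%.
Kwame controlled Pellion already, so this is not a new person acquiring control; every other person's position is unchanged or reduced.
No new person acquires control, so the clause is not triggered.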